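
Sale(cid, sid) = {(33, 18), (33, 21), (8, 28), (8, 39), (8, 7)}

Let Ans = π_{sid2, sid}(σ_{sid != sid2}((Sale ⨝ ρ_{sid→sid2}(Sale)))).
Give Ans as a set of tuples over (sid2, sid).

ρ[sid→sid2]: schema becomes (cid, sid2); tuples unchanged.
Natural join on cid: {(33, 18, 18), (33, 18, 21), (33, 21, 18), (33, 21, 21), (8, 28, 28), (8, 28, 39), (8, 28, 7), (8, 39, 28), (8, 39, 39), (8, 39, 7), (8, 7, 28), (8, 7, 39), (8, 7, 7)}
σ[sid != sid2]: keep tuples satisfying sid != sid2 → {(33, 18, 21), (33, 21, 18), (8, 28, 39), (8, 28, 7), (8, 39, 28), (8, 39, 7), (8, 7, 28), (8, 7, 39)}
Keep only column(s) sid2, sid: {(18, 21), (21, 18), (28, 39), (28, 7), (39, 28), (39, 7), (7, 28), (7, 39)}

{(18, 21), (21, 18), (28, 39), (28, 7), (39, 28), (39, 7), (7, 28), (7, 39)}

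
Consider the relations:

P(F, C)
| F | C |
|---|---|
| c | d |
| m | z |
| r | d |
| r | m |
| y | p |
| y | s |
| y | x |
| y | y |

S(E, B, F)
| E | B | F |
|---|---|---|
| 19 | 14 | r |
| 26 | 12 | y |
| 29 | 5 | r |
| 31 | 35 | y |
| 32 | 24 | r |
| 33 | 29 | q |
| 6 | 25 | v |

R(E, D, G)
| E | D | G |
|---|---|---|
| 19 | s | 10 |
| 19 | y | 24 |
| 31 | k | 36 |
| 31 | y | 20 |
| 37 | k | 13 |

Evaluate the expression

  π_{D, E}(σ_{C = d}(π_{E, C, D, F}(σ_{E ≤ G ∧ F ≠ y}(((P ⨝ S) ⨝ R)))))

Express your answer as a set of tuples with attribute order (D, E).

{(y, 19)}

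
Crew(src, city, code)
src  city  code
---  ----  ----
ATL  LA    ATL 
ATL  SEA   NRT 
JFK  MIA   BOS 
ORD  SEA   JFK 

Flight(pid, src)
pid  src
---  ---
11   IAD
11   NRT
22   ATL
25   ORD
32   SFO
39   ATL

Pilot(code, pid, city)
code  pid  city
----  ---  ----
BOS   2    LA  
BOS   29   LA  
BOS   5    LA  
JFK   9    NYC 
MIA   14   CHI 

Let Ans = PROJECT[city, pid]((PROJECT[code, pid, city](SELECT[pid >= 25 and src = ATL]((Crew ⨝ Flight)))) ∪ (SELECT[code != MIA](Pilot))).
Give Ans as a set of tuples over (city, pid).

{(LA, 2), (LA, 29), (LA, 39), (LA, 5), (NYC, 9), (SEA, 39)}

Natural join on src: {(ATL, LA, ATL, 22), (ATL, LA, ATL, 39), (ATL, SEA, NRT, 22), (ATL, SEA, NRT, 39), (ORD, SEA, JFK, 25)}
Filtering on pid >= 25 and src = ATL leaves {(ATL, LA, ATL, 39), (ATL, SEA, NRT, 39)}.
Keep only column(s) code, pid, city: {(ATL, 39, LA), (NRT, 39, SEA)}
Filtering on code != MIA leaves {(BOS, 2, LA), (BOS, 29, LA), (BOS, 5, LA), (JFK, 9, NYC)}.
Set union of the two operands is {(ATL, 39, LA), (BOS, 2, LA), (BOS, 29, LA), (BOS, 5, LA), (JFK, 9, NYC), (NRT, 39, SEA)}.
Keep only column(s) city, pid: {(LA, 2), (LA, 29), (LA, 39), (LA, 5), (NYC, 9), (SEA, 39)}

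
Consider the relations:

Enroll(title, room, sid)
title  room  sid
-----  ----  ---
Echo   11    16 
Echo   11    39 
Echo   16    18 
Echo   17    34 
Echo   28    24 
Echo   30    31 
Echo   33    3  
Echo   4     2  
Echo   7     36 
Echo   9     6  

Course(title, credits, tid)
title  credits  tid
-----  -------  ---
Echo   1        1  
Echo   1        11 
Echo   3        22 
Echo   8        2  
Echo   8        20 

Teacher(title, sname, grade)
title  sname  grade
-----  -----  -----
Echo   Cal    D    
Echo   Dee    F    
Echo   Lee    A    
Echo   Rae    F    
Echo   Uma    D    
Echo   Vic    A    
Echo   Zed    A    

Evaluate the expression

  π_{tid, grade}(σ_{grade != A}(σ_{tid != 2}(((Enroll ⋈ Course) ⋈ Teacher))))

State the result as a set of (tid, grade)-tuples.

{(1, D), (1, F), (11, D), (11, F), (20, D), (20, F), (22, D), (22, F)}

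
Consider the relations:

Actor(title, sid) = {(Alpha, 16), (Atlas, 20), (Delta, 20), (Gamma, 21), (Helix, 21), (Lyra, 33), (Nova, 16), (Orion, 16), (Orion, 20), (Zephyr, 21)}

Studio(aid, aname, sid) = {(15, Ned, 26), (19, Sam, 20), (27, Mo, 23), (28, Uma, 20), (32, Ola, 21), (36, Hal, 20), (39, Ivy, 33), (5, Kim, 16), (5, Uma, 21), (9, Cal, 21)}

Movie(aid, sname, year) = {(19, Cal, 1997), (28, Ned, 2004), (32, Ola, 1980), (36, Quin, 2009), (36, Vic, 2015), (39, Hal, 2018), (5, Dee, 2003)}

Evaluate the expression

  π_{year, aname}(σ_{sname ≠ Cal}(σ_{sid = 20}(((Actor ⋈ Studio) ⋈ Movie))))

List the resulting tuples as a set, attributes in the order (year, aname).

Actor ⋈ Studio (natural join on sid): {(Alpha, 16, 5, Kim), (Atlas, 20, 19, Sam), (Atlas, 20, 28, Uma), (Atlas, 20, 36, Hal), (Delta, 20, 19, Sam), (Delta, 20, 28, Uma), (Delta, 20, 36, Hal), (Gamma, 21, 32, Ola), (Gamma, 21, 5, Uma), (Gamma, 21, 9, Cal), (Helix, 21, 32, Ola), (Helix, 21, 5, Uma), (Helix, 21, 9, Cal), (Lyra, 33, 39, Ivy), (Nova, 16, 5, Kim), (Orion, 16, 5, Kim), (Orion, 20, 19, Sam), (Orion, 20, 28, Uma), (Orion, 20, 36, Hal), (Zephyr, 21, 32, Ola), (Zephyr, 21, 5, Uma), (Zephyr, 21, 9, Cal)}
(Actor ⋈ Studio) ⋈ Movie (natural join on aid): {(Alpha, 16, 5, Kim, Dee, 2003), (Atlas, 20, 19, Sam, Cal, 1997), (Atlas, 20, 28, Uma, Ned, 2004), (Atlas, 20, 36, Hal, Quin, 2009), (Atlas, 20, 36, Hal, Vic, 2015), (Delta, 20, 19, Sam, Cal, 1997), (Delta, 20, 28, Uma, Ned, 2004), (Delta, 20, 36, Hal, Quin, 2009), (Delta, 20, 36, Hal, Vic, 2015), (Gamma, 21, 32, Ola, Ola, 1980), (Gamma, 21, 5, Uma, Dee, 2003), (Helix, 21, 32, Ola, Ola, 1980), (Helix, 21, 5, Uma, Dee, 2003), (Lyra, 33, 39, Ivy, Hal, 2018), (Nova, 16, 5, Kim, Dee, 2003), (Orion, 16, 5, Kim, Dee, 2003), (Orion, 20, 19, Sam, Cal, 1997), (Orion, 20, 28, Uma, Ned, 2004), (Orion, 20, 36, Hal, Quin, 2009), (Orion, 20, 36, Hal, Vic, 2015), (Zephyr, 21, 32, Ola, Ola, 1980), (Zephyr, 21, 5, Uma, Dee, 2003)}
Selection sid = 20: {(Atlas, 20, 19, Sam, Cal, 1997), (Atlas, 20, 28, Uma, Ned, 2004), (Atlas, 20, 36, Hal, Quin, 2009), (Atlas, 20, 36, Hal, Vic, 2015), (Delta, 20, 19, Sam, Cal, 1997), (Delta, 20, 28, Uma, Ned, 2004), (Delta, 20, 36, Hal, Quin, 2009), (Delta, 20, 36, Hal, Vic, 2015), (Orion, 20, 19, Sam, Cal, 1997), (Orion, 20, 28, Uma, Ned, 2004), (Orion, 20, 36, Hal, Quin, 2009), (Orion, 20, 36, Hal, Vic, 2015)}
Selection sname ≠ Cal: {(Atlas, 20, 28, Uma, Ned, 2004), (Atlas, 20, 36, Hal, Quin, 2009), (Atlas, 20, 36, Hal, Vic, 2015), (Delta, 20, 28, Uma, Ned, 2004), (Delta, 20, 36, Hal, Quin, 2009), (Delta, 20, 36, Hal, Vic, 2015), (Orion, 20, 28, Uma, Ned, 2004), (Orion, 20, 36, Hal, Quin, 2009), (Orion, 20, 36, Hal, Vic, 2015)}
Keep only column(s) year, aname (6 duplicate(s) eliminated): {(2004, Uma), (2009, Hal), (2015, Hal)}

{(2004, Uma), (2009, Hal), (2015, Hal)}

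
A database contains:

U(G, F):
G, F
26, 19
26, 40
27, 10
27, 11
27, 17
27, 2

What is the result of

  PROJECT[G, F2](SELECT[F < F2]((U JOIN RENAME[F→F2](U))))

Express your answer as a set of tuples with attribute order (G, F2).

ρ[F→F2]: schema becomes (G, F2); tuples unchanged.
Natural join on G: {(26, 19, 19), (26, 19, 40), (26, 40, 19), (26, 40, 40), (27, 10, 10), (27, 10, 11), (27, 10, 17), (27, 10, 2), (27, 11, 10), (27, 11, 11), (27, 11, 17), (27, 11, 2), (27, 17, 10), (27, 17, 11), (27, 17, 17), (27, 17, 2), (27, 2, 10), (27, 2, 11), (27, 2, 17), (27, 2, 2)}
Selection F < F2: {(26, 19, 40), (27, 10, 11), (27, 10, 17), (27, 11, 17), (27, 2, 10), (27, 2, 11), (27, 2, 17)}
Projecting to G, F2 (3 duplicate(s) eliminated): {(26, 40), (27, 10), (27, 11), (27, 17)}

{(26, 40), (27, 10), (27, 11), (27, 17)}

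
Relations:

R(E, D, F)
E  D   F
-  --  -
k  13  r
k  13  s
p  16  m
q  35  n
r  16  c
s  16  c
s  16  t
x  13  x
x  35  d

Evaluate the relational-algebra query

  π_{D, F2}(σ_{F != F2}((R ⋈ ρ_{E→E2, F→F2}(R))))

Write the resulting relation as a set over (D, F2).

{(13, r), (13, s), (13, x), (16, c), (16, m), (16, t), (35, d), (35, n)}

ρ[E→E2, F→F2]: schema becomes (E2, D, F2); tuples unchanged.
R ⋈ ρ_{E→E2, F→F2}(R) (natural join on D): {(k, 13, r, k, r), (k, 13, r, k, s), (k, 13, r, x, x), (k, 13, s, k, r), (k, 13, s, k, s), (k, 13, s, x, x), (p, 16, m, p, m), (p, 16, m, r, c), (p, 16, m, s, c), (p, 16, m, s, t), (q, 35, n, q, n), (q, 35, n, x, d), (r, 16, c, p, m), (r, 16, c, r, c), (r, 16, c, s, c), (r, 16, c, s, t), (s, 16, c, p, m), (s, 16, c, r, c), (s, 16, c, s, c), (s, 16, c, s, t), (s, 16, t, p, m), (s, 16, t, r, c), (s, 16, t, s, c), (s, 16, t, s, t), (x, 13, x, k, r), (x, 13, x, k, s), (x, 13, x, x, x), (x, 35, d, q, n), (x, 35, d, x, d)}
Apply σ_{F != F2}; surviving tuples: {(k, 13, r, k, s), (k, 13, r, x, x), (k, 13, s, k, r), (k, 13, s, x, x), (p, 16, m, r, c), (p, 16, m, s, c), (p, 16, m, s, t), (q, 35, n, x, d), (r, 16, c, p, m), (r, 16, c, s, t), (s, 16, c, p, m), (s, 16, c, s, t), (s, 16, t, p, m), (s, 16, t, r, c), (s, 16, t, s, c), (x, 13, x, k, r), (x, 13, x, k, s), (x, 35, d, q, n)}
π[D, F2]: project onto (D, F2) (10 duplicate(s) eliminated) → {(13, r), (13, s), (13, x), (16, c), (16, m), (16, t), (35, d), (35, n)}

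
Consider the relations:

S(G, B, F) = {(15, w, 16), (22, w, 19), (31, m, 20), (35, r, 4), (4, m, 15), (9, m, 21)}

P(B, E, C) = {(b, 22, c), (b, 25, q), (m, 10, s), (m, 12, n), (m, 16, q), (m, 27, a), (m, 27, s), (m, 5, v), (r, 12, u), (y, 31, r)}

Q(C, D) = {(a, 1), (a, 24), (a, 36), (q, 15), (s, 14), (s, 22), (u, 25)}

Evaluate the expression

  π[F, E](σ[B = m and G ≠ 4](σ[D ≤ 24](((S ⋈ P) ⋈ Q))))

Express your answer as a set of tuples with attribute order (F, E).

Joining S and P on B yields {(31, m, 20, 10, s), (31, m, 20, 12, n), (31, m, 20, 16, q), (31, m, 20, 27, a), (31, m, 20, 27, s), (31, m, 20, 5, v), (35, r, 4, 12, u), (4, m, 15, 10, s), (4, m, 15, 12, n), (4, m, 15, 16, q), (4, m, 15, 27, a), (4, m, 15, 27, s), (4, m, 15, 5, v), (9, m, 21, 10, s), (9, m, 21, 12, n), (9, m, 21, 16, q), (9, m, 21, 27, a), (9, m, 21, 27, s), (9, m, 21, 5, v)}.
Joining (S ⋈ P) and Q on C yields {(31, m, 20, 10, s, 14), (31, m, 20, 10, s, 22), (31, m, 20, 16, q, 15), (31, m, 20, 27, a, 1), (31, m, 20, 27, a, 24), (31, m, 20, 27, a, 36), (31, m, 20, 27, s, 14), (31, m, 20, 27, s, 22), (35, r, 4, 12, u, 25), (4, m, 15, 10, s, 14), (4, m, 15, 10, s, 22), (4, m, 15, 16, q, 15), (4, m, 15, 27, a, 1), (4, m, 15, 27, a, 24), (4, m, 15, 27, a, 36), (4, m, 15, 27, s, 14), (4, m, 15, 27, s, 22), (9, m, 21, 10, s, 14), (9, m, 21, 10, s, 22), (9, m, 21, 16, q, 15), (9, m, 21, 27, a, 1), (9, m, 21, 27, a, 24), (9, m, 21, 27, a, 36), (9, m, 21, 27, s, 14), (9, m, 21, 27, s, 22)}.
Selection D ≤ 24: {(31, m, 20, 10, s, 14), (31, m, 20, 10, s, 22), (31, m, 20, 16, q, 15), (31, m, 20, 27, a, 1), (31, m, 20, 27, a, 24), (31, m, 20, 27, s, 14), (31, m, 20, 27, s, 22), (4, m, 15, 10, s, 14), (4, m, 15, 10, s, 22), (4, m, 15, 16, q, 15), (4, m, 15, 27, a, 1), (4, m, 15, 27, a, 24), (4, m, 15, 27, s, 14), (4, m, 15, 27, s, 22), (9, m, 21, 10, s, 14), (9, m, 21, 10, s, 22), (9, m, 21, 16, q, 15), (9, m, 21, 27, a, 1), (9, m, 21, 27, a, 24), (9, m, 21, 27, s, 14), (9, m, 21, 27, s, 22)}
Selection B = m and G ≠ 4: {(31, m, 20, 10, s, 14), (31, m, 20, 10, s, 22), (31, m, 20, 16, q, 15), (31, m, 20, 27, a, 1), (31, m, 20, 27, a, 24), (31, m, 20, 27, s, 14), (31, m, 20, 27, s, 22), (9, m, 21, 10, s, 14), (9, m, 21, 10, s, 22), (9, m, 21, 16, q, 15), (9, m, 21, 27, a, 1), (9, m, 21, 27, a, 24), (9, m, 21, 27, s, 14), (9, m, 21, 27, s, 22)}
Projecting to F, E (8 duplicate(s) eliminated): {(20, 10), (20, 16), (20, 27), (21, 10), (21, 16), (21, 27)}

{(20, 10), (20, 16), (20, 27), (21, 10), (21, 16), (21, 27)}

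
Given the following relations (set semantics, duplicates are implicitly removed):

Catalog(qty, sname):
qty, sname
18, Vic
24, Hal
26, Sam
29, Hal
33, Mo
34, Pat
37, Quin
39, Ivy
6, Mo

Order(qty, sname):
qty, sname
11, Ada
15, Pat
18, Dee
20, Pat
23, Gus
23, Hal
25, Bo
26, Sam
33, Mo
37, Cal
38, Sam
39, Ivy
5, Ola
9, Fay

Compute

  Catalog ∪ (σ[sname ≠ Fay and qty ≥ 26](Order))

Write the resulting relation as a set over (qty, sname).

Selection sname ≠ Fay and qty ≥ 26: {(26, Sam), (33, Mo), (37, Cal), (38, Sam), (39, Ivy)}
Set union of the two operands is {(18, Vic), (24, Hal), (26, Sam), (29, Hal), (33, Mo), (34, Pat), (37, Cal), (37, Quin), (38, Sam), (39, Ivy), (6, Mo)}.

{(18, Vic), (24, Hal), (26, Sam), (29, Hal), (33, Mo), (34, Pat), (37, Cal), (37, Quin), (38, Sam), (39, Ivy), (6, Mo)}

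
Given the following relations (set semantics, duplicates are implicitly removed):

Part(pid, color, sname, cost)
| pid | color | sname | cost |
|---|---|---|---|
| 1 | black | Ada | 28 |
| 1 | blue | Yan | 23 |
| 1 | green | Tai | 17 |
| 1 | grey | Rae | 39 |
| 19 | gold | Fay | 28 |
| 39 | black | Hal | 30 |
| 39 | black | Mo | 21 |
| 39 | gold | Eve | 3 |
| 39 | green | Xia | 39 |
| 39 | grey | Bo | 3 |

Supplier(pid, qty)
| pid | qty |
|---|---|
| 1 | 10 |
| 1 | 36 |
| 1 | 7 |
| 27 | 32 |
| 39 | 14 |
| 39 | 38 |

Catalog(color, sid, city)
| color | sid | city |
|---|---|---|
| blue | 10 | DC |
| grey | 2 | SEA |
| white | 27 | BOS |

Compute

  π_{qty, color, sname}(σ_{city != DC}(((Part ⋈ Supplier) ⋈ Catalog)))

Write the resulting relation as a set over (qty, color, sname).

Part ⋈ Supplier (natural join on pid): {(1, black, Ada, 28, 10), (1, black, Ada, 28, 36), (1, black, Ada, 28, 7), (1, blue, Yan, 23, 10), (1, blue, Yan, 23, 36), (1, blue, Yan, 23, 7), (1, green, Tai, 17, 10), (1, green, Tai, 17, 36), (1, green, Tai, 17, 7), (1, grey, Rae, 39, 10), (1, grey, Rae, 39, 36), (1, grey, Rae, 39, 7), (39, black, Hal, 30, 14), (39, black, Hal, 30, 38), (39, black, Mo, 21, 14), (39, black, Mo, 21, 38), (39, gold, Eve, 3, 14), (39, gold, Eve, 3, 38), (39, green, Xia, 39, 14), (39, green, Xia, 39, 38), (39, grey, Bo, 3, 14), (39, grey, Bo, 3, 38)}
(Part ⋈ Supplier) ⋈ Catalog (natural join on color): {(1, blue, Yan, 23, 10, 10, DC), (1, blue, Yan, 23, 36, 10, DC), (1, blue, Yan, 23, 7, 10, DC), (1, grey, Rae, 39, 10, 2, SEA), (1, grey, Rae, 39, 36, 2, SEA), (1, grey, Rae, 39, 7, 2, SEA), (39, grey, Bo, 3, 14, 2, SEA), (39, grey, Bo, 3, 38, 2, SEA)}
Apply σ_{city != DC}; surviving tuples: {(1, grey, Rae, 39, 10, 2, SEA), (1, grey, Rae, 39, 36, 2, SEA), (1, grey, Rae, 39, 7, 2, SEA), (39, grey, Bo, 3, 14, 2, SEA), (39, grey, Bo, 3, 38, 2, SEA)}
π_{qty, color, sname} gives {(10, grey, Rae), (14, grey, Bo), (36, grey, Rae), (38, grey, Bo), (7, grey, Rae)}.

{(10, grey, Rae), (14, grey, Bo), (36, grey, Rae), (38, grey, Bo), (7, grey, Rae)}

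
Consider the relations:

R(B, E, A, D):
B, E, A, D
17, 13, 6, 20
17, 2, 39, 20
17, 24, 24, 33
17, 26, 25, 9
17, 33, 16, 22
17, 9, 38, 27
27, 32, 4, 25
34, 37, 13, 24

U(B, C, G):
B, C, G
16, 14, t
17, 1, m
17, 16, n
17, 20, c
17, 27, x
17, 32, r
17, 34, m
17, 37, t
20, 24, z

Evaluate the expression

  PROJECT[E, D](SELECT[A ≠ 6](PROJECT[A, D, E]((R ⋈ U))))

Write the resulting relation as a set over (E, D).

Natural join on B: {(17, 13, 6, 20, 1, m), (17, 13, 6, 20, 16, n), (17, 13, 6, 20, 20, c), (17, 13, 6, 20, 27, x), (17, 13, 6, 20, 32, r), (17, 13, 6, 20, 34, m), (17, 13, 6, 20, 37, t), (17, 2, 39, 20, 1, m), (17, 2, 39, 20, 16, n), (17, 2, 39, 20, 20, c), (17, 2, 39, 20, 27, x), (17, 2, 39, 20, 32, r), (17, 2, 39, 20, 34, m), (17, 2, 39, 20, 37, t), (17, 24, 24, 33, 1, m), (17, 24, 24, 33, 16, n), (17, 24, 24, 33, 20, c), (17, 24, 24, 33, 27, x), (17, 24, 24, 33, 32, r), (17, 24, 24, 33, 34, m), (17, 24, 24, 33, 37, t), (17, 26, 25, 9, 1, m), (17, 26, 25, 9, 16, n), (17, 26, 25, 9, 20, c), (17, 26, 25, 9, 27, x), (17, 26, 25, 9, 32, r), (17, 26, 25, 9, 34, m), (17, 26, 25, 9, 37, t), (17, 33, 16, 22, 1, m), (17, 33, 16, 22, 16, n), (17, 33, 16, 22, 20, c), (17, 33, 16, 22, 27, x), (17, 33, 16, 22, 32, r), (17, 33, 16, 22, 34, m), (17, 33, 16, 22, 37, t), (17, 9, 38, 27, 1, m), (17, 9, 38, 27, 16, n), (17, 9, 38, 27, 20, c), (17, 9, 38, 27, 27, x), (17, 9, 38, 27, 32, r), (17, 9, 38, 27, 34, m), (17, 9, 38, 27, 37, t)}
π[A, D, E]: project onto (A, D, E) (36 duplicate(s) eliminated) → {(16, 22, 33), (24, 33, 24), (25, 9, 26), (38, 27, 9), (39, 20, 2), (6, 20, 13)}
Apply σ_{A ≠ 6}; surviving tuples: {(16, 22, 33), (24, 33, 24), (25, 9, 26), (38, 27, 9), (39, 20, 2)}
π[E, D]: project onto (E, D) → {(2, 20), (24, 33), (26, 9), (33, 22), (9, 27)}

{(2, 20), (24, 33), (26, 9), (33, 22), (9, 27)}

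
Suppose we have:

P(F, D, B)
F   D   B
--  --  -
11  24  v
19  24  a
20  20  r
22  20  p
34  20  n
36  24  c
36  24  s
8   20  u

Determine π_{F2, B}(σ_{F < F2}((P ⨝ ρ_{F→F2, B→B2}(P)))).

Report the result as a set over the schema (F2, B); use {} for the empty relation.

{(19, v), (20, u), (22, r), (22, u), (34, p), (34, r), (34, u), (36, a), (36, v)}

ρ[F→F2, B→B2]: schema becomes (F2, D, B2); tuples unchanged.
Natural join on D: {(11, 24, v, 11, v), (11, 24, v, 19, a), (11, 24, v, 36, c), (11, 24, v, 36, s), (19, 24, a, 11, v), (19, 24, a, 19, a), (19, 24, a, 36, c), (19, 24, a, 36, s), (20, 20, r, 20, r), (20, 20, r, 22, p), (20, 20, r, 34, n), (20, 20, r, 8, u), (22, 20, p, 20, r), (22, 20, p, 22, p), (22, 20, p, 34, n), (22, 20, p, 8, u), (34, 20, n, 20, r), (34, 20, n, 22, p), (34, 20, n, 34, n), (34, 20, n, 8, u), (36, 24, c, 11, v), (36, 24, c, 19, a), (36, 24, c, 36, c), (36, 24, c, 36, s), (36, 24, s, 11, v), (36, 24, s, 19, a), (36, 24, s, 36, c), (36, 24, s, 36, s), (8, 20, u, 20, r), (8, 20, u, 22, p), (8, 20, u, 34, n), (8, 20, u, 8, u)}
Filtering on F < F2 leaves {(11, 24, v, 19, a), (11, 24, v, 36, c), (11, 24, v, 36, s), (19, 24, a, 36, c), (19, 24, a, 36, s), (20, 20, r, 22, p), (20, 20, r, 34, n), (22, 20, p, 34, n), (8, 20, u, 20, r), (8, 20, u, 22, p), (8, 20, u, 34, n)}.
π_{F2, B} gives {(19, v), (20, u), (22, r), (22, u), (34, p), (34, r), (34, u), (36, a), (36, v)} (2 duplicate(s) eliminated).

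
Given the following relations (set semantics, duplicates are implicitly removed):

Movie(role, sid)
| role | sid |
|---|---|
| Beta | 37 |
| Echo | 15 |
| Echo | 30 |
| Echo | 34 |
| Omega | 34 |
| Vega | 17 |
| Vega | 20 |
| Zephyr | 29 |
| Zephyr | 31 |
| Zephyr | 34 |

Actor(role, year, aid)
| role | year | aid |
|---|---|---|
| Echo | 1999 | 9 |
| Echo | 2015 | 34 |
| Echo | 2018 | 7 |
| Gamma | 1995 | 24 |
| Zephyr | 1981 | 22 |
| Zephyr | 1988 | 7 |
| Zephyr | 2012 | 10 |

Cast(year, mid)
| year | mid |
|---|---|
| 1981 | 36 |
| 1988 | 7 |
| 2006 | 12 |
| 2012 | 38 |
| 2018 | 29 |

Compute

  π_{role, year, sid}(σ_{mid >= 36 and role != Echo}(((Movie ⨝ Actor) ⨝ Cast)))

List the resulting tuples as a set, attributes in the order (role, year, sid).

{(Zephyr, 1981, 29), (Zephyr, 1981, 31), (Zephyr, 1981, 34), (Zephyr, 2012, 29), (Zephyr, 2012, 31), (Zephyr, 2012, 34)}

Natural join on role: {(Echo, 15, 1999, 9), (Echo, 15, 2015, 34), (Echo, 15, 2018, 7), (Echo, 30, 1999, 9), (Echo, 30, 2015, 34), (Echo, 30, 2018, 7), (Echo, 34, 1999, 9), (Echo, 34, 2015, 34), (Echo, 34, 2018, 7), (Zephyr, 29, 1981, 22), (Zephyr, 29, 1988, 7), (Zephyr, 29, 2012, 10), (Zephyr, 31, 1981, 22), (Zephyr, 31, 1988, 7), (Zephyr, 31, 2012, 10), (Zephyr, 34, 1981, 22), (Zephyr, 34, 1988, 7), (Zephyr, 34, 2012, 10)}
Natural join on year: {(Echo, 15, 2018, 7, 29), (Echo, 30, 2018, 7, 29), (Echo, 34, 2018, 7, 29), (Zephyr, 29, 1981, 22, 36), (Zephyr, 29, 1988, 7, 7), (Zephyr, 29, 2012, 10, 38), (Zephyr, 31, 1981, 22, 36), (Zephyr, 31, 1988, 7, 7), (Zephyr, 31, 2012, 10, 38), (Zephyr, 34, 1981, 22, 36), (Zephyr, 34, 1988, 7, 7), (Zephyr, 34, 2012, 10, 38)}
Selection mid >= 36 and role != Echo: {(Zephyr, 29, 1981, 22, 36), (Zephyr, 29, 2012, 10, 38), (Zephyr, 31, 1981, 22, 36), (Zephyr, 31, 2012, 10, 38), (Zephyr, 34, 1981, 22, 36), (Zephyr, 34, 2012, 10, 38)}
π_{role, year, sid} gives {(Zephyr, 1981, 29), (Zephyr, 1981, 31), (Zephyr, 1981, 34), (Zephyr, 2012, 29), (Zephyr, 2012, 31), (Zephyr, 2012, 34)}.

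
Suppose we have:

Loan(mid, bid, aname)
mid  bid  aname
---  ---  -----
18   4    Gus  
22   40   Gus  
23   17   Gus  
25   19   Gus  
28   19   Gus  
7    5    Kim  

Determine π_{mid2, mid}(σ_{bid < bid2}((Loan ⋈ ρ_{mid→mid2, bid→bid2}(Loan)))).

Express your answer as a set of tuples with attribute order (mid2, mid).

ρ[mid→mid2, bid→bid2]: schema becomes (mid2, bid2, aname); tuples unchanged.
Joining Loan and ρ_{mid→mid2, bid→bid2}(Loan) on aname yields {(18, 4, Gus, 18, 4), (18, 4, Gus, 22, 40), (18, 4, Gus, 23, 17), (18, 4, Gus, 25, 19), (18, 4, Gus, 28, 19), (22, 40, Gus, 18, 4), (22, 40, Gus, 22, 40), (22, 40, Gus, 23, 17), (22, 40, Gus, 25, 19), (22, 40, Gus, 28, 19), (23, 17, Gus, 18, 4), (23, 17, Gus, 22, 40), (23, 17, Gus, 23, 17), (23, 17, Gus, 25, 19), (23, 17, Gus, 28, 19), (25, 19, Gus, 18, 4), (25, 19, Gus, 22, 40), (25, 19, Gus, 23, 17), (25, 19, Gus, 25, 19), (25, 19, Gus, 28, 19), (28, 19, Gus, 18, 4), (28, 19, Gus, 22, 40), (28, 19, Gus, 23, 17), (28, 19, Gus, 25, 19), (28, 19, Gus, 28, 19), (7, 5, Kim, 7, 5)}.
Apply σ_{bid < bid2}; surviving tuples: {(18, 4, Gus, 22, 40), (18, 4, Gus, 23, 17), (18, 4, Gus, 25, 19), (18, 4, Gus, 28, 19), (23, 17, Gus, 22, 40), (23, 17, Gus, 25, 19), (23, 17, Gus, 28, 19), (25, 19, Gus, 22, 40), (28, 19, Gus, 22, 40)}
Keep only column(s) mid2, mid: {(22, 18), (22, 23), (22, 25), (22, 28), (23, 18), (25, 18), (25, 23), (28, 18), (28, 23)}

{(22, 18), (22, 23), (22, 25), (22, 28), (23, 18), (25, 18), (25, 23), (28, 18), (28, 23)}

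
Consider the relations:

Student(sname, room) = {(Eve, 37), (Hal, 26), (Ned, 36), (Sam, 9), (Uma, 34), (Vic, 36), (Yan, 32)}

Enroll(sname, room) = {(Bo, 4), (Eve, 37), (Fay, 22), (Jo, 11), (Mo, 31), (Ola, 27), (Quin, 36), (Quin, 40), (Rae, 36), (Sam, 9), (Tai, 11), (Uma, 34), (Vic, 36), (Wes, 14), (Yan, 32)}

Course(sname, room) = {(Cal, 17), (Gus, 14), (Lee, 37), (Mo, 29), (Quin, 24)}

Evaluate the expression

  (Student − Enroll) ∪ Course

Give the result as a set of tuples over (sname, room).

{(Cal, 17), (Gus, 14), (Hal, 26), (Lee, 37), (Mo, 29), (Ned, 36), (Quin, 24)}

Set difference of the two operands is {(Hal, 26), (Ned, 36)}.
Set union of the two operands is {(Cal, 17), (Gus, 14), (Hal, 26), (Lee, 37), (Mo, 29), (Ned, 36), (Quin, 24)}.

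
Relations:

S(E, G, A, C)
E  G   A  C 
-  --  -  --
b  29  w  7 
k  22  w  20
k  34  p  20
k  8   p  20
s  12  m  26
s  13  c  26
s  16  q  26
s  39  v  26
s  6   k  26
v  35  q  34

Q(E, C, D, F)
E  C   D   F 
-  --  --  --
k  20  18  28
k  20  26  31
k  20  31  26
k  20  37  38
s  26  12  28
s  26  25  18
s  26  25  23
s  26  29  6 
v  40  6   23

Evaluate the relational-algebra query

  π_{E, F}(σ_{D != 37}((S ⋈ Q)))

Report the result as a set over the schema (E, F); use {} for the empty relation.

{(k, 26), (k, 28), (k, 31), (s, 18), (s, 23), (s, 28), (s, 6)}

S ⋈ Q (natural join on E, C): {(k, 22, w, 20, 18, 28), (k, 22, w, 20, 26, 31), (k, 22, w, 20, 31, 26), (k, 22, w, 20, 37, 38), (k, 34, p, 20, 18, 28), (k, 34, p, 20, 26, 31), (k, 34, p, 20, 31, 26), (k, 34, p, 20, 37, 38), (k, 8, p, 20, 18, 28), (k, 8, p, 20, 26, 31), (k, 8, p, 20, 31, 26), (k, 8, p, 20, 37, 38), (s, 12, m, 26, 12, 28), (s, 12, m, 26, 25, 18), (s, 12, m, 26, 25, 23), (s, 12, m, 26, 29, 6), (s, 13, c, 26, 12, 28), (s, 13, c, 26, 25, 18), (s, 13, c, 26, 25, 23), (s, 13, c, 26, 29, 6), (s, 16, q, 26, 12, 28), (s, 16, q, 26, 25, 18), (s, 16, q, 26, 25, 23), (s, 16, q, 26, 29, 6), (s, 39, v, 26, 12, 28), (s, 39, v, 26, 25, 18), (s, 39, v, 26, 25, 23), (s, 39, v, 26, 29, 6), (s, 6, k, 26, 12, 28), (s, 6, k, 26, 25, 18), (s, 6, k, 26, 25, 23), (s, 6, k, 26, 29, 6)}
Apply σ_{D != 37}; surviving tuples: {(k, 22, w, 20, 18, 28), (k, 22, w, 20, 26, 31), (k, 22, w, 20, 31, 26), (k, 34, p, 20, 18, 28), (k, 34, p, 20, 26, 31), (k, 34, p, 20, 31, 26), (k, 8, p, 20, 18, 28), (k, 8, p, 20, 26, 31), (k, 8, p, 20, 31, 26), (s, 12, m, 26, 12, 28), (s, 12, m, 26, 25, 18), (s, 12, m, 26, 25, 23), (s, 12, m, 26, 29, 6), (s, 13, c, 26, 12, 28), (s, 13, c, 26, 25, 18), (s, 13, c, 26, 25, 23), (s, 13, c, 26, 29, 6), (s, 16, q, 26, 12, 28), (s, 16, q, 26, 25, 18), (s, 16, q, 26, 25, 23), (s, 16, q, 26, 29, 6), (s, 39, v, 26, 12, 28), (s, 39, v, 26, 25, 18), (s, 39, v, 26, 25, 23), (s, 39, v, 26, 29, 6), (s, 6, k, 26, 12, 28), (s, 6, k, 26, 25, 18), (s, 6, k, 26, 25, 23), (s, 6, k, 26, 29, 6)}
π_{E, F} gives {(k, 26), (k, 28), (k, 31), (s, 18), (s, 23), (s, 28), (s, 6)} (22 duplicate(s) eliminated).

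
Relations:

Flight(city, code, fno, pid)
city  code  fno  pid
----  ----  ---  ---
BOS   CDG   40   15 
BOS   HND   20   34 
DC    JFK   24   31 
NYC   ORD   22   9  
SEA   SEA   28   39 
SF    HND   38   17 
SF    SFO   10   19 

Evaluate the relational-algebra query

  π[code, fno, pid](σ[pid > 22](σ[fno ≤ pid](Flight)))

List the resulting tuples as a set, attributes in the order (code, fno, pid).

{(HND, 20, 34), (JFK, 24, 31), (SEA, 28, 39)}

Filtering on fno ≤ pid leaves {(BOS, HND, 20, 34), (DC, JFK, 24, 31), (SEA, SEA, 28, 39), (SF, SFO, 10, 19)}.
Filtering on pid > 22 leaves {(BOS, HND, 20, 34), (DC, JFK, 24, 31), (SEA, SEA, 28, 39)}.
Keep only column(s) code, fno, pid: {(HND, 20, 34), (JFK, 24, 31), (SEA, 28, 39)}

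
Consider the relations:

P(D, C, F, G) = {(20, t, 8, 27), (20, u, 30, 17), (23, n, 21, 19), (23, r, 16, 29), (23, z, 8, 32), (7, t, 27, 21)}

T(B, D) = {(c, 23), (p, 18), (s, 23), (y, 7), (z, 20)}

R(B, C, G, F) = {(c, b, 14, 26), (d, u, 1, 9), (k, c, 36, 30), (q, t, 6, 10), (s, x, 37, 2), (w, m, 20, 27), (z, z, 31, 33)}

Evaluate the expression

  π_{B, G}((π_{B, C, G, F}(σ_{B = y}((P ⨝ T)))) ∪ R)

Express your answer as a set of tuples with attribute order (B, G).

{(c, 14), (d, 1), (k, 36), (q, 6), (s, 37), (w, 20), (y, 21), (z, 31)}

P ⋈ T (natural join on D): {(20, t, 8, 27, z), (20, u, 30, 17, z), (23, n, 21, 19, c), (23, n, 21, 19, s), (23, r, 16, 29, c), (23, r, 16, 29, s), (23, z, 8, 32, c), (23, z, 8, 32, s), (7, t, 27, 21, y)}
σ[B = y]: keep tuples satisfying B = y → {(7, t, 27, 21, y)}
Projecting to B, C, G, F: {(y, t, 21, 27)}
Union: {(y, t, 21, 27)} with {(c, b, 14, 26), (d, u, 1, 9), (k, c, 36, 30), (q, t, 6, 10), (s, x, 37, 2), (w, m, 20, 27), (z, z, 31, 33)} → {(c, b, 14, 26), (d, u, 1, 9), (k, c, 36, 30), (q, t, 6, 10), (s, x, 37, 2), (w, m, 20, 27), (y, t, 21, 27), (z, z, 31, 33)}
Projecting to B, G: {(c, 14), (d, 1), (k, 36), (q, 6), (s, 37), (w, 20), (y, 21), (z, 31)}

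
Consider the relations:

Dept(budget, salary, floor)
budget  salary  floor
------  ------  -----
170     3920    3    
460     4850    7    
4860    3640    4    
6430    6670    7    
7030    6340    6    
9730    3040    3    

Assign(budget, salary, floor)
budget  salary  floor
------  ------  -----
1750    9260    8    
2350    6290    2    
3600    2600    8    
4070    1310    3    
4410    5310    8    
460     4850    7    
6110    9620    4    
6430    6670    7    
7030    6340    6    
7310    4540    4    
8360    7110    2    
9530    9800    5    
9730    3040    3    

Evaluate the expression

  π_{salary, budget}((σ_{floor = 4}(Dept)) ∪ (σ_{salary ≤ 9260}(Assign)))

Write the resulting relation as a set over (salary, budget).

Apply σ_{floor = 4}; surviving tuples: {(4860, 3640, 4)}
Apply σ_{salary ≤ 9260}; surviving tuples: {(1750, 9260, 8), (2350, 6290, 2), (3600, 2600, 8), (4070, 1310, 3), (4410, 5310, 8), (460, 4850, 7), (6430, 6670, 7), (7030, 6340, 6), (7310, 4540, 4), (8360, 7110, 2), (9730, 3040, 3)}
Union: {(4860, 3640, 4)} with {(1750, 9260, 8), (2350, 6290, 2), (3600, 2600, 8), (4070, 1310, 3), (4410, 5310, 8), (460, 4850, 7), (6430, 6670, 7), (7030, 6340, 6), (7310, 4540, 4), (8360, 7110, 2), (9730, 3040, 3)} → {(1750, 9260, 8), (2350, 6290, 2), (3600, 2600, 8), (4070, 1310, 3), (4410, 5310, 8), (460, 4850, 7), (4860, 3640, 4), (6430, 6670, 7), (7030, 6340, 6), (7310, 4540, 4), (8360, 7110, 2), (9730, 3040, 3)}
π_{salary, budget} gives {(1310, 4070), (2600, 3600), (3040, 9730), (3640, 4860), (4540, 7310), (4850, 460), (5310, 4410), (6290, 2350), (6340, 7030), (6670, 6430), (7110, 8360), (9260, 1750)}.

{(1310, 4070), (2600, 3600), (3040, 9730), (3640, 4860), (4540, 7310), (4850, 460), (5310, 4410), (6290, 2350), (6340, 7030), (6670, 6430), (7110, 8360), (9260, 1750)}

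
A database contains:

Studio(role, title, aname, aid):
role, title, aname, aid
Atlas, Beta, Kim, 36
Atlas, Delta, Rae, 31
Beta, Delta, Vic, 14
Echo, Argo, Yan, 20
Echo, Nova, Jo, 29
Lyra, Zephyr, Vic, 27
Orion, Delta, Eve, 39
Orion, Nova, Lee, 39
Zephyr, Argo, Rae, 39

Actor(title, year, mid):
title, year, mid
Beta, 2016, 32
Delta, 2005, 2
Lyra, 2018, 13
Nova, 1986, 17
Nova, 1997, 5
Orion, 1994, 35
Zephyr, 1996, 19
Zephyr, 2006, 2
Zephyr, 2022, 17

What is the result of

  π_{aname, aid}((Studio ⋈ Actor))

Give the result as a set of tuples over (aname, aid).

{(Eve, 39), (Jo, 29), (Kim, 36), (Lee, 39), (Rae, 31), (Vic, 14), (Vic, 27)}

Joining Studio and Actor on title yields {(Atlas, Beta, Kim, 36, 2016, 32), (Atlas, Delta, Rae, 31, 2005, 2), (Beta, Delta, Vic, 14, 2005, 2), (Echo, Nova, Jo, 29, 1986, 17), (Echo, Nova, Jo, 29, 1997, 5), (Lyra, Zephyr, Vic, 27, 1996, 19), (Lyra, Zephyr, Vic, 27, 2006, 2), (Lyra, Zephyr, Vic, 27, 2022, 17), (Orion, Delta, Eve, 39, 2005, 2), (Orion, Nova, Lee, 39, 1986, 17), (Orion, Nova, Lee, 39, 1997, 5)}.
Keep only column(s) aname, aid (4 duplicate(s) eliminated): {(Eve, 39), (Jo, 29), (Kim, 36), (Lee, 39), (Rae, 31), (Vic, 14), (Vic, 27)}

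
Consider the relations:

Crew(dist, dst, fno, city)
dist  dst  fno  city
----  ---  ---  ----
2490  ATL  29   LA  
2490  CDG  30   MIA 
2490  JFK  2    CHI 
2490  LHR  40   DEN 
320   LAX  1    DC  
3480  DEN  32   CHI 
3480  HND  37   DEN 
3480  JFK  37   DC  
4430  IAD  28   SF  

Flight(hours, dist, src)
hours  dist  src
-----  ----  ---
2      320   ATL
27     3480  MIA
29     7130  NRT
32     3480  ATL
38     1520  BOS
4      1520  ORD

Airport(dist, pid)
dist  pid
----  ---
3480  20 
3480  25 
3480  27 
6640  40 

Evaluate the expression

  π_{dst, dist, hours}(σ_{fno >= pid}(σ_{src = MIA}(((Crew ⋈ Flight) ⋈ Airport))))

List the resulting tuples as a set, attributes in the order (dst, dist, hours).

{(DEN, 3480, 27), (HND, 3480, 27), (JFK, 3480, 27)}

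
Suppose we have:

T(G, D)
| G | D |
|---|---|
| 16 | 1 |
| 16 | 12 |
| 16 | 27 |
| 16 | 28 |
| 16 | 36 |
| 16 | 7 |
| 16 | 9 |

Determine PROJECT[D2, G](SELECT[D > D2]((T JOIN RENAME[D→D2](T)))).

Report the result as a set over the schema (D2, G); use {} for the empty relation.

{(1, 16), (12, 16), (27, 16), (28, 16), (7, 16), (9, 16)}

ρ[D→D2]: schema becomes (G, D2); tuples unchanged.
Natural join on G: {(16, 1, 1), (16, 1, 12), (16, 1, 27), (16, 1, 28), (16, 1, 36), (16, 1, 7), (16, 1, 9), (16, 12, 1), (16, 12, 12), (16, 12, 27), (16, 12, 28), (16, 12, 36), (16, 12, 7), (16, 12, 9), (16, 27, 1), (16, 27, 12), (16, 27, 27), (16, 27, 28), (16, 27, 36), (16, 27, 7), (16, 27, 9), (16, 28, 1), (16, 28, 12), (16, 28, 27), (16, 28, 28), (16, 28, 36), (16, 28, 7), (16, 28, 9), (16, 36, 1), (16, 36, 12), (16, 36, 27), (16, 36, 28), (16, 36, 36), (16, 36, 7), (16, 36, 9), (16, 7, 1), (16, 7, 12), (16, 7, 27), (16, 7, 28), (16, 7, 36), (16, 7, 7), (16, 7, 9), (16, 9, 1), (16, 9, 12), (16, 9, 27), (16, 9, 28), (16, 9, 36), (16, 9, 7), (16, 9, 9)}
Selection D > D2: {(16, 12, 1), (16, 12, 7), (16, 12, 9), (16, 27, 1), (16, 27, 12), (16, 27, 7), (16, 27, 9), (16, 28, 1), (16, 28, 12), (16, 28, 27), (16, 28, 7), (16, 28, 9), (16, 36, 1), (16, 36, 12), (16, 36, 27), (16, 36, 28), (16, 36, 7), (16, 36, 9), (16, 7, 1), (16, 9, 1), (16, 9, 7)}
π[D2, G]: project onto (D2, G) (15 duplicate(s) eliminated) → {(1, 16), (12, 16), (27, 16), (28, 16), (7, 16), (9, 16)}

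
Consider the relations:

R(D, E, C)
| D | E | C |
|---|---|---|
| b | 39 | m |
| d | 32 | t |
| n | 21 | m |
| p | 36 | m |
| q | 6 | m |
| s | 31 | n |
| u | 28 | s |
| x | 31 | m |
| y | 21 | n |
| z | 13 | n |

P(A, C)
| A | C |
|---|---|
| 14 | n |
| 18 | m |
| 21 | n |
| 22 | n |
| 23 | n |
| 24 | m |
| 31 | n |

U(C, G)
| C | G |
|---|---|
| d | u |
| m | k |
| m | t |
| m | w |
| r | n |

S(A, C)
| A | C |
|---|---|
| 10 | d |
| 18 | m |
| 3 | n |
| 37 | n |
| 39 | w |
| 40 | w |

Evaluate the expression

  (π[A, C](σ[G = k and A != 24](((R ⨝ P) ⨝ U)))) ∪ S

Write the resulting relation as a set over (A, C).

{(10, d), (18, m), (3, n), (37, n), (39, w), (40, w)}

R ⋈ P (natural join on C): {(b, 39, m, 18), (b, 39, m, 24), (n, 21, m, 18), (n, 21, m, 24), (p, 36, m, 18), (p, 36, m, 24), (q, 6, m, 18), (q, 6, m, 24), (s, 31, n, 14), (s, 31, n, 21), (s, 31, n, 22), (s, 31, n, 23), (s, 31, n, 31), (x, 31, m, 18), (x, 31, m, 24), (y, 21, n, 14), (y, 21, n, 21), (y, 21, n, 22), (y, 21, n, 23), (y, 21, n, 31), (z, 13, n, 14), (z, 13, n, 21), (z, 13, n, 22), (z, 13, n, 23), (z, 13, n, 31)}
(R ⨝ P) ⋈ U (natural join on C): {(b, 39, m, 18, k), (b, 39, m, 18, t), (b, 39, m, 18, w), (b, 39, m, 24, k), (b, 39, m, 24, t), (b, 39, m, 24, w), (n, 21, m, 18, k), (n, 21, m, 18, t), (n, 21, m, 18, w), (n, 21, m, 24, k), (n, 21, m, 24, t), (n, 21, m, 24, w), (p, 36, m, 18, k), (p, 36, m, 18, t), (p, 36, m, 18, w), (p, 36, m, 24, k), (p, 36, m, 24, t), (p, 36, m, 24, w), (q, 6, m, 18, k), (q, 6, m, 18, t), (q, 6, m, 18, w), (q, 6, m, 24, k), (q, 6, m, 24, t), (q, 6, m, 24, w), (x, 31, m, 18, k), (x, 31, m, 18, t), (x, 31, m, 18, w), (x, 31, m, 24, k), (x, 31, m, 24, t), (x, 31, m, 24, w)}
σ[G = k and A != 24]: keep tuples satisfying G = k and A != 24 → {(b, 39, m, 18, k), (n, 21, m, 18, k), (p, 36, m, 18, k), (q, 6, m, 18, k), (x, 31, m, 18, k)}
π[A, C]: project onto (A, C) (4 duplicate(s) eliminated) → {(18, m)}
Taking the union: {(10, d), (18, m), (3, n), (37, n), (39, w), (40, w)}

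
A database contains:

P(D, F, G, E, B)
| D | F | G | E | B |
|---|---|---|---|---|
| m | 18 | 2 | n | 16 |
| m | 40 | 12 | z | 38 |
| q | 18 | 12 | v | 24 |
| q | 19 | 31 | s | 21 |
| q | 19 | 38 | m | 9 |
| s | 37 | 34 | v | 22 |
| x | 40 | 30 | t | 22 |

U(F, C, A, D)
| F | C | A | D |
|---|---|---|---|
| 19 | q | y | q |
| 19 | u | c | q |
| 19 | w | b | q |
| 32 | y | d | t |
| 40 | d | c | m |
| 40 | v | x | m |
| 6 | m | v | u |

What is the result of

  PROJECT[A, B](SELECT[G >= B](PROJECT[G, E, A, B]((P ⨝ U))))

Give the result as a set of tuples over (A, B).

{(b, 21), (b, 9), (c, 21), (c, 9), (y, 21), (y, 9)}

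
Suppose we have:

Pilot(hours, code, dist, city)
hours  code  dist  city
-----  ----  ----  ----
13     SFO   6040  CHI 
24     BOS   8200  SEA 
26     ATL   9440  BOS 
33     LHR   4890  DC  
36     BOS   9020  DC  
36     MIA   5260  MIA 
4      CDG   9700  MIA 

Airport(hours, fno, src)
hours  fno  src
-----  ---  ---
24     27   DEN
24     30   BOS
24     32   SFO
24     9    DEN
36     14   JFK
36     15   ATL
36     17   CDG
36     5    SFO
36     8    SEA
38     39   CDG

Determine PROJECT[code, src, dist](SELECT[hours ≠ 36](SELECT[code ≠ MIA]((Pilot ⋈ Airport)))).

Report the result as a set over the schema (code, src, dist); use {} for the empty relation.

Joining Pilot and Airport on hours yields {(24, BOS, 8200, SEA, 27, DEN), (24, BOS, 8200, SEA, 30, BOS), (24, BOS, 8200, SEA, 32, SFO), (24, BOS, 8200, SEA, 9, DEN), (36, BOS, 9020, DC, 14, JFK), (36, BOS, 9020, DC, 15, ATL), (36, BOS, 9020, DC, 17, CDG), (36, BOS, 9020, DC, 5, SFO), (36, BOS, 9020, DC, 8, SEA), (36, MIA, 5260, MIA, 14, JFK), (36, MIA, 5260, MIA, 15, ATL), (36, MIA, 5260, MIA, 17, CDG), (36, MIA, 5260, MIA, 5, SFO), (36, MIA, 5260, MIA, 8, SEA)}.
Selection code ≠ MIA: {(24, BOS, 8200, SEA, 27, DEN), (24, BOS, 8200, SEA, 30, BOS), (24, BOS, 8200, SEA, 32, SFO), (24, BOS, 8200, SEA, 9, DEN), (36, BOS, 9020, DC, 14, JFK), (36, BOS, 9020, DC, 15, ATL), (36, BOS, 9020, DC, 17, CDG), (36, BOS, 9020, DC, 5, SFO), (36, BOS, 9020, DC, 8, SEA)}
Selection hours ≠ 36: {(24, BOS, 8200, SEA, 27, DEN), (24, BOS, 8200, SEA, 30, BOS), (24, BOS, 8200, SEA, 32, SFO), (24, BOS, 8200, SEA, 9, DEN)}
Keep only column(s) code, src, dist (1 duplicate(s) eliminated): {(BOS, BOS, 8200), (BOS, DEN, 8200), (BOS, SFO, 8200)}

{(BOS, BOS, 8200), (BOS, DEN, 8200), (BOS, SFO, 8200)}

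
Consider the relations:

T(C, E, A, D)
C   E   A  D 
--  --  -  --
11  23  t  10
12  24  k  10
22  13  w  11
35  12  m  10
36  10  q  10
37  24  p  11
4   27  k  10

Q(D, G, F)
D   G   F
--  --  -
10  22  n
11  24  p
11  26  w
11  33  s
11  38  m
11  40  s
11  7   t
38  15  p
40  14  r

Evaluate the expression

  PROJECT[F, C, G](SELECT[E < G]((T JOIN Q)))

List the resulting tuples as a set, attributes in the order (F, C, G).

{(m, 22, 38), (m, 37, 38), (n, 35, 22), (n, 36, 22), (p, 22, 24), (s, 22, 33), (s, 22, 40), (s, 37, 33), (s, 37, 40), (w, 22, 26), (w, 37, 26)}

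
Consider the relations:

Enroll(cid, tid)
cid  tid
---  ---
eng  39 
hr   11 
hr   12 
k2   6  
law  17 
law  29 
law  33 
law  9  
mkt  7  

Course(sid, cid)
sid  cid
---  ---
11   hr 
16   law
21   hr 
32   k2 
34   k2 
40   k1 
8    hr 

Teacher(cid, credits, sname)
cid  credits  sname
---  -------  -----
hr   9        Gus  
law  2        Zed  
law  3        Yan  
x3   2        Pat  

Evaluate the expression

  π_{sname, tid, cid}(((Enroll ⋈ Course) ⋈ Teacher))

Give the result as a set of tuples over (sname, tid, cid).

Enroll ⋈ Course (natural join on cid): {(hr, 11, 11), (hr, 11, 21), (hr, 11, 8), (hr, 12, 11), (hr, 12, 21), (hr, 12, 8), (k2, 6, 32), (k2, 6, 34), (law, 17, 16), (law, 29, 16), (law, 33, 16), (law, 9, 16)}
(Enroll ⋈ Course) ⋈ Teacher (natural join on cid): {(hr, 11, 11, 9, Gus), (hr, 11, 21, 9, Gus), (hr, 11, 8, 9, Gus), (hr, 12, 11, 9, Gus), (hr, 12, 21, 9, Gus), (hr, 12, 8, 9, Gus), (law, 17, 16, 2, Zed), (law, 17, 16, 3, Yan), (law, 29, 16, 2, Zed), (law, 29, 16, 3, Yan), (law, 33, 16, 2, Zed), (law, 33, 16, 3, Yan), (law, 9, 16, 2, Zed), (law, 9, 16, 3, Yan)}
π_{sname, tid, cid} gives {(Gus, 11, hr), (Gus, 12, hr), (Yan, 17, law), (Yan, 29, law), (Yan, 33, law), (Yan, 9, law), (Zed, 17, law), (Zed, 29, law), (Zed, 33, law), (Zed, 9, law)} (4 duplicate(s) eliminated).

{(Gus, 11, hr), (Gus, 12, hr), (Yan, 17, law), (Yan, 29, law), (Yan, 33, law), (Yan, 9, law), (Zed, 17, law), (Zed, 29, law), (Zed, 33, law), (Zed, 9, law)}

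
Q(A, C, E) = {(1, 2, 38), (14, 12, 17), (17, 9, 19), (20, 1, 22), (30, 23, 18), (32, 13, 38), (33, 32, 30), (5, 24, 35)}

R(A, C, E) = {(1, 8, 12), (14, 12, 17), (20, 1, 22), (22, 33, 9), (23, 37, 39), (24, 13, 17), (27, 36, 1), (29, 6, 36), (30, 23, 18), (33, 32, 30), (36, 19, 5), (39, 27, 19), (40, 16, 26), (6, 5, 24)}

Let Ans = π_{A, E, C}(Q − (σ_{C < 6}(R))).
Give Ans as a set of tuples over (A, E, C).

Filtering on C < 6 leaves {(20, 1, 22), (6, 5, 24)}.
Set difference of the two operands is {(1, 2, 38), (14, 12, 17), (17, 9, 19), (30, 23, 18), (32, 13, 38), (33, 32, 30), (5, 24, 35)}.
Keep only column(s) A, E, C: {(1, 38, 2), (14, 17, 12), (17, 19, 9), (30, 18, 23), (32, 38, 13), (33, 30, 32), (5, 35, 24)}

{(1, 38, 2), (14, 17, 12), (17, 19, 9), (30, 18, 23), (32, 38, 13), (33, 30, 32), (5, 35, 24)}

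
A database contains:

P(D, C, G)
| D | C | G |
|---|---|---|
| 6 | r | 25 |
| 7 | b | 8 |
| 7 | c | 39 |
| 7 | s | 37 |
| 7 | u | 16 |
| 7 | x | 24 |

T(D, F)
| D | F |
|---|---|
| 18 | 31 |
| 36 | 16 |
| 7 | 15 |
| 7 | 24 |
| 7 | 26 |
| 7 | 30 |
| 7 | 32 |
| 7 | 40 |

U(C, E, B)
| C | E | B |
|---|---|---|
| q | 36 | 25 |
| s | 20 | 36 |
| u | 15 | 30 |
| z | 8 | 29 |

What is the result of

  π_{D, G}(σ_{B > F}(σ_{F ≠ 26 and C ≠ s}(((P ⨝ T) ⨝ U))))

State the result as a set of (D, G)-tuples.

{(7, 16)}

P ⋈ T (natural join on D): {(7, b, 8, 15), (7, b, 8, 24), (7, b, 8, 26), (7, b, 8, 30), (7, b, 8, 32), (7, b, 8, 40), (7, c, 39, 15), (7, c, 39, 24), (7, c, 39, 26), (7, c, 39, 30), (7, c, 39, 32), (7, c, 39, 40), (7, s, 37, 15), (7, s, 37, 24), (7, s, 37, 26), (7, s, 37, 30), (7, s, 37, 32), (7, s, 37, 40), (7, u, 16, 15), (7, u, 16, 24), (7, u, 16, 26), (7, u, 16, 30), (7, u, 16, 32), (7, u, 16, 40), (7, x, 24, 15), (7, x, 24, 24), (7, x, 24, 26), (7, x, 24, 30), (7, x, 24, 32), (7, x, 24, 40)}
(P ⨝ T) ⋈ U (natural join on C): {(7, s, 37, 15, 20, 36), (7, s, 37, 24, 20, 36), (7, s, 37, 26, 20, 36), (7, s, 37, 30, 20, 36), (7, s, 37, 32, 20, 36), (7, s, 37, 40, 20, 36), (7, u, 16, 15, 15, 30), (7, u, 16, 24, 15, 30), (7, u, 16, 26, 15, 30), (7, u, 16, 30, 15, 30), (7, u, 16, 32, 15, 30), (7, u, 16, 40, 15, 30)}
Apply σ_{F ≠ 26 and C ≠ s}; surviving tuples: {(7, u, 16, 15, 15, 30), (7, u, 16, 24, 15, 30), (7, u, 16, 30, 15, 30), (7, u, 16, 32, 15, 30), (7, u, 16, 40, 15, 30)}
Apply σ_{B > F}; surviving tuples: {(7, u, 16, 15, 15, 30), (7, u, 16, 24, 15, 30)}
π[D, G]: project onto (D, G) (1 duplicate(s) eliminated) → {(7, 16)}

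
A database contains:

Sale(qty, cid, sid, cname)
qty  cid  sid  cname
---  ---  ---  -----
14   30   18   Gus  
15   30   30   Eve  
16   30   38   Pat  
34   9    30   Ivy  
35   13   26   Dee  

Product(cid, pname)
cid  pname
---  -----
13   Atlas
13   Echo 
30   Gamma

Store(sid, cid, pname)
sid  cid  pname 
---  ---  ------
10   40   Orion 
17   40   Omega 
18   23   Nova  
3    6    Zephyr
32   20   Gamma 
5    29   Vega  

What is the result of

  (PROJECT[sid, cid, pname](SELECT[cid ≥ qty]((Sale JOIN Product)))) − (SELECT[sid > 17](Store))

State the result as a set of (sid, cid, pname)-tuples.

Natural join on cid: {(14, 30, 18, Gus, Gamma), (15, 30, 30, Eve, Gamma), (16, 30, 38, Pat, Gamma), (35, 13, 26, Dee, Atlas), (35, 13, 26, Dee, Echo)}
σ[cid ≥ qty]: keep tuples satisfying cid ≥ qty → {(14, 30, 18, Gus, Gamma), (15, 30, 30, Eve, Gamma), (16, 30, 38, Pat, Gamma)}
π_{sid, cid, pname} gives {(18, 30, Gamma), (30, 30, Gamma), (38, 30, Gamma)}.
σ[sid > 17]: keep tuples satisfying sid > 17 → {(18, 23, Nova), (32, 20, Gamma)}
Difference: {(18, 30, Gamma), (30, 30, Gamma), (38, 30, Gamma)} with {(18, 23, Nova), (32, 20, Gamma)} → {(18, 30, Gamma), (30, 30, Gamma), (38, 30, Gamma)}

{(18, 30, Gamma), (30, 30, Gamma), (38, 30, Gamma)}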